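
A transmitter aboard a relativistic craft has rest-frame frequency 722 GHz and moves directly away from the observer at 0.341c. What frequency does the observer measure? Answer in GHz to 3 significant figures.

Relativistic Doppler: f_obs = f_src √((1−β)/(1+β))
= 722 × √(0.65900/1.3410) = 722 × 0.70102 = 506 GHz

f_obs ≈ 506 GHz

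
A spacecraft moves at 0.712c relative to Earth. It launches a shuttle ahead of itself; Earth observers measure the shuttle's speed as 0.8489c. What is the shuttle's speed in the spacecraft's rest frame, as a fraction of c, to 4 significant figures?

u' ≈ 0.3461c

Inverse velocity addition: u' = (u − v)/(1 − uv/c²)
= (0.8489 − 0.712)/(1 − 0.8489×0.712) = 0.1369/0.395583 = 0.3461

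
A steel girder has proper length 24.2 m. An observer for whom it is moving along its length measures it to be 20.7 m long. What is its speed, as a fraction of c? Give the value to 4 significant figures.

β ≈ 0.5180

γ = L₀/L = 24.2/20.7 = 1.16908
β = √(1 − 1/γ²) = 0.5180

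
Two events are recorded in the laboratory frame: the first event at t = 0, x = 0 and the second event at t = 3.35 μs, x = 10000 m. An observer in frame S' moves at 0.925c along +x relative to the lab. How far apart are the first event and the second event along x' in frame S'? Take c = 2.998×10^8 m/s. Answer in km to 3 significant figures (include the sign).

Δx' ≈ 23.9 km

γ = 1/√(1 − 0.925²) = 2.6318
Δx' = γ(Δx − vΔt) = 2.6318 × (10000 m − 0.925×(2.998×10^8 m/s)×3.35×10^-6 s)
= 2.6318 × (9071.0 m) = 23.9 km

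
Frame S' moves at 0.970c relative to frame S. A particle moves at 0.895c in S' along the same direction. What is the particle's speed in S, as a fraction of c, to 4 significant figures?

u ≈ 0.9983c

Relativistic velocity addition: u = (u' + v)/(1 + u'v/c²)
= (0.895 + 0.970)/(1 + 0.895×0.970) = 1.865/1.86815 = 0.9983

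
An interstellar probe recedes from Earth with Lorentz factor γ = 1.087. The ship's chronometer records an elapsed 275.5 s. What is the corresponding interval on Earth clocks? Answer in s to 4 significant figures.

Δt ≈ 299.5 s

γ = 1.087 (given)
Time dilation: Δt = γτ₀ = 1.087 × 275.5 s = 299.5 s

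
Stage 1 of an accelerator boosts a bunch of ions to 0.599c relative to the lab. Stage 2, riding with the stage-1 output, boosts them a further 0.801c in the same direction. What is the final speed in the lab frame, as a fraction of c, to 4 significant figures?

Compose boost 2: (0.801 + 0.599)/(1 + 0.801×0.599) = 1.400/1.47980 = 0.9461

u ≈ 0.9461c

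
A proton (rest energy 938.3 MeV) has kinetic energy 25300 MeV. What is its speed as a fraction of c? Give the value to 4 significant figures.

γ = 1 + K/(m₀c²) = 1 + 25300/938.3 = 27.9637
β = √(1 − 1/γ²) = 0.9994

β ≈ 0.9994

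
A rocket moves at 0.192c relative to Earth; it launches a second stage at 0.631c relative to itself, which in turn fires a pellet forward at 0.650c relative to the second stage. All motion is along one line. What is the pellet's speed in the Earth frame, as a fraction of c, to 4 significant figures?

Compose boost 2: (0.631 + 0.192)/(1 + 0.631×0.192) = 0.8230/1.12115 = 0.734066
Compose boost 3: (0.650 + 0.734066)/(1 + 0.650×0.734066) = 1.38407/1.47714 = 0.9370

u ≈ 0.9370c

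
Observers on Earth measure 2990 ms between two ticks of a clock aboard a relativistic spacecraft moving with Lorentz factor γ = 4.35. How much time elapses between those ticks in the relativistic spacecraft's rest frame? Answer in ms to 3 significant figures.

τ₀ ≈ 687 ms

γ = 4.35 (given)
Proper time: τ₀ = Δt/γ = 2990/4.35 = 687 ms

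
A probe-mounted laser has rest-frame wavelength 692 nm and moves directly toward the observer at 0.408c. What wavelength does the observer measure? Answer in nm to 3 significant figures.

Relativistic Doppler: λ_obs = λ_src √((1−β)/(1+β))
= 692 × √(0.59200/1.4080) = 692 × 0.64842 = 449 nm

λ_obs ≈ 449 nm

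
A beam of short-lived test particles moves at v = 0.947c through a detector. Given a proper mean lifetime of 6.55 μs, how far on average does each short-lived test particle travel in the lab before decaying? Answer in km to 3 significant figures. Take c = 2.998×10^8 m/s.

γ = 1/√(1 − 0.947²) = 3.1130
Dilated lifetime: Δt = γτ₀ = 3.1130 × 6.55 μs = 20.390 μs
d = vΔt = 0.947c × 20.390 μs = 2.8391×10^8 m/s × 2.0390×10^-5 s = 5.79 km

d ≈ 5.79 km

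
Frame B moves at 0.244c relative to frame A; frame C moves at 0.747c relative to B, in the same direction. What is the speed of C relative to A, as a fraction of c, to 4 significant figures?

Compose boost 2: (0.747 + 0.244)/(1 + 0.747×0.244) = 0.9910/1.18227 = 0.8382

u ≈ 0.8382c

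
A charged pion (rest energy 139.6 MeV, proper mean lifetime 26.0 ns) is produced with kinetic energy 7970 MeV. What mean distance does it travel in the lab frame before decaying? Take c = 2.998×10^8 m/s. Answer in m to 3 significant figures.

d ≈ 453 m

γ = 1 + K/(m₀c²) = 1 + 7970/139.6 = 58.092
β = √(1 − 1/γ²) = 0.99985
Dilated lifetime: γτ₀ = 58.092 × 26.0 ns = 1510.4 ns
d = βc·γτ₀ = 0.99985 × (2.998×10^8 m/s) × 1.5104×10^-6 s = 453 m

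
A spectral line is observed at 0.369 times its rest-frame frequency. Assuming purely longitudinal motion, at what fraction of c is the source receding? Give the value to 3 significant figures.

f_obs/f_src = √((1−β)/(1+β)) = 0.369  ⇒  (1−β)/(1+β) = 0.13616
β = |1 − D²|/(1 + D²) = |1 − 0.13616|/(1 + 0.13616) = 0.760

β ≈ 0.760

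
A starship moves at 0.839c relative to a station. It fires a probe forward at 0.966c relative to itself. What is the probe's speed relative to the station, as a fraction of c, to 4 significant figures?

Relativistic velocity addition: u = (u' + v)/(1 + u'v/c²)
= (0.966 + 0.839)/(1 + 0.966×0.839) = 1.805/1.81047 = 0.9970

u ≈ 0.9970c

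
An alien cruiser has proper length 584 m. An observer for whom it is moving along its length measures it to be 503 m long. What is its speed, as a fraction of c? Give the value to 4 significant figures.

β ≈ 0.5081

γ = L₀/L = 584/503 = 1.16103
β = √(1 − 1/γ²) = 0.5081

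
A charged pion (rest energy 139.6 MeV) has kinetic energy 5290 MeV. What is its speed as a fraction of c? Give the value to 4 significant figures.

β ≈ 0.9997

γ = 1 + K/(m₀c²) = 1 + 5290/139.6 = 38.8940
β = √(1 − 1/γ²) = 0.9997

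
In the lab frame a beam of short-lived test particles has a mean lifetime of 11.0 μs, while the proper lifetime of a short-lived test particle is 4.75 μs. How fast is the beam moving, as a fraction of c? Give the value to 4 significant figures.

β ≈ 0.9020

γ = Δt/τ₀ = 11.0/4.75 = 2.31579
β = √(1 − 1/γ²) = √(1 − 1/2.31579²) = 0.9020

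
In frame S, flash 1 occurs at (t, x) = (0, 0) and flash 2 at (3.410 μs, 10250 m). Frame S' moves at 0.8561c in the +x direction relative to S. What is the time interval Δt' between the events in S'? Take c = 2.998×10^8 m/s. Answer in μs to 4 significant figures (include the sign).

Δt' ≈ -50.04 μs

γ = 1/√(1 − 0.8561²) = 1.93495
Δt' = γ(Δt − vΔx/c²) = 1.93495 × (3.410 μs − 0.8561×10250 m / (2.998×10^8 m/s))
= 1.93495 × (-25.8596 μs) = -50.04 μs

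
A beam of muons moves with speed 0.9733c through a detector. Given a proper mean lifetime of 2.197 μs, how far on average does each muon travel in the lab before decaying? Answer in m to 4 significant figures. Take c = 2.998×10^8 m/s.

d ≈ 2793 m

γ = 1/√(1 − 0.9733²) = 4.35660
Dilated lifetime: Δt = γτ₀ = 4.35660 × 2.197 μs = 9.57145 μs
d = vΔt = 0.9733c × 9.57145 μs = 2.91795×10^8 m/s × 9.57145×10^-6 s = 2793 m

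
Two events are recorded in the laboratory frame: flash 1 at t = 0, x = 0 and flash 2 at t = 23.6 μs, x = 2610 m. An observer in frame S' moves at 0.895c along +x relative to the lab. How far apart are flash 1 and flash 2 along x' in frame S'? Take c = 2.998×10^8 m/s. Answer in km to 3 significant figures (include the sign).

γ = 1/√(1 − 0.895²) = 2.2418
Δx' = γ(Δx − vΔt) = 2.2418 × (2610 m − 0.895×(2.998×10^8 m/s)×23.6×10^-6 s)
= 2.2418 × (-3722.4 m) = -8.34 km

Δx' ≈ -8.34 km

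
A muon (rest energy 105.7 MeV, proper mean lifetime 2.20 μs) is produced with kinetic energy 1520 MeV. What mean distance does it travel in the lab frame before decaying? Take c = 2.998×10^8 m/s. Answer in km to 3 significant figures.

γ = 1 + K/(m₀c²) = 1 + 1520/105.7 = 15.380
β = √(1 − 1/γ²) = 0.99788
Dilated lifetime: γτ₀ = 15.380 × 2.20 μs = 33.837 μs
d = βc·γτ₀ = 0.99788 × (2.998×10^8 m/s) × 3.3837×10^-5 s = 10.1 km

d ≈ 10.1 km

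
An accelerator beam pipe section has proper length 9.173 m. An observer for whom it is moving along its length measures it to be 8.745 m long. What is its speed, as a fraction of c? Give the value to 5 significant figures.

β ≈ 0.30189

γ = L₀/L = 9.173/8.745 = 1.048942
β = √(1 − 1/γ²) = 0.30189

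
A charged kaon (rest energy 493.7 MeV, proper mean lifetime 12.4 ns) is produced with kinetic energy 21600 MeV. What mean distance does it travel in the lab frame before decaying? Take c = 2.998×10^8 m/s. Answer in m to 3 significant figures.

γ = 1 + K/(m₀c²) = 1 + 21600/493.7 = 44.751
β = √(1 − 1/γ²) = 0.99975
Dilated lifetime: γτ₀ = 44.751 × 12.4 ns = 554.92 ns
d = βc·γτ₀ = 0.99975 × (2.998×10^8 m/s) × 5.5492×10^-7 s = 166 m

d ≈ 166 m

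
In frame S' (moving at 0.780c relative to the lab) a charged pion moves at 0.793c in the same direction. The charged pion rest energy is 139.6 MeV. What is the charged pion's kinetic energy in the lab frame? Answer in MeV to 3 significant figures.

u_lab = (0.793 + 0.780)/(1 + 0.793×0.780) = 0.971864
γ = 1/√(1 − 0.971864²) = 4.2455
K = (γ − 1)m₀c² = (4.2455 − 1) × 139.6 = 3.2455 × 139.6 = 453 MeV

K ≈ 453 MeV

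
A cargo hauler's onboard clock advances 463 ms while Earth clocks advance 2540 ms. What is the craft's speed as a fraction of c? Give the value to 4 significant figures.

β ≈ 0.9832

γ = Δt/τ₀ = 2540/463 = 5.48596
β = √(1 − 1/γ²) = √(1 − 1/5.48596²) = 0.9832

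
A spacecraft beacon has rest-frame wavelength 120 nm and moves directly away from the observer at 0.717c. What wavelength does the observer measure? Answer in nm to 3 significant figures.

Relativistic Doppler: λ_obs = λ_src √((1+β)/(1−β))
= 120 × √(1.7170/0.28300) = 120 × 2.4632 = 296 nm

λ_obs ≈ 296 nm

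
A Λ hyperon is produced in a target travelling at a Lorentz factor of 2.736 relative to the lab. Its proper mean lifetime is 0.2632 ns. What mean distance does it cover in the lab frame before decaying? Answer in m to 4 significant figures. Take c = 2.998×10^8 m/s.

β = √(1 − 1/γ²) = √(1 − 1/2.736²) = 0.930812
Dilated lifetime: Δt = γτ₀ = 2.736 × 0.2632 ns = 0.720115 ns
d = vΔt = 0.930812c × 0.720115 ns = 2.79058×10^8 m/s × 7.20115×10^-10 s = 0.2010 m

d ≈ 0.2010 m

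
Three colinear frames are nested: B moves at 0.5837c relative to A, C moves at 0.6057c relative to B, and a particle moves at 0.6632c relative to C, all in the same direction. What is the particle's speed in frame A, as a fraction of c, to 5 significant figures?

u ≈ 0.97419c

Compose boost 2: (0.6057 + 0.5837)/(1 + 0.6057×0.5837) = 1.1894/1.353547 = 0.8787282
Compose boost 3: (0.6632 + 0.8787282)/(1 + 0.6632×0.8787282) = 1.541928/1.582773 = 0.97419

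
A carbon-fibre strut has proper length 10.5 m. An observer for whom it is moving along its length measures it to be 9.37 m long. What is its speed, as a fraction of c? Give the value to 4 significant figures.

β ≈ 0.4513

γ = L₀/L = 10.5/9.37 = 1.12060
β = √(1 − 1/γ²) = 0.4513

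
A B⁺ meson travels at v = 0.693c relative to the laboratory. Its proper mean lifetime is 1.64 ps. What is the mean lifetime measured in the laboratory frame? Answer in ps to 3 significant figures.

Δt ≈ 2.27 ps

γ = 1/√(1 − 0.693²) = 1.3871
Time dilation: Δt = γτ₀ = 1.3871 × 1.64 ps = 2.27 ps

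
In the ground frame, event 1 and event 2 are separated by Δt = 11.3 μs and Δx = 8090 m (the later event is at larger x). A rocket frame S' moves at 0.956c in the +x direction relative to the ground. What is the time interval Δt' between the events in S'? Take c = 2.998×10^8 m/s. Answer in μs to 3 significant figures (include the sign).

γ = 1/√(1 − 0.956²) = 3.4087
Δt' = γ(Δt − vΔx/c²) = 3.4087 × (11.3 μs − 0.956×8090 m / (2.998×10^8 m/s))
= 3.4087 × (-14.497 μs) = -49.4 μs

Δt' ≈ -49.4 μs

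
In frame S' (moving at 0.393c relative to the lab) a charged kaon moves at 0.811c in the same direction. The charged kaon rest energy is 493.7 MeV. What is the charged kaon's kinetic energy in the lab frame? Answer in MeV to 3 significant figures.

K ≈ 716 MeV

u_lab = (0.811 + 0.393)/(1 + 0.811×0.393) = 0.913004
γ = 1/√(1 − 0.913004²) = 2.4513
K = (γ − 1)m₀c² = (2.4513 − 1) × 493.7 = 1.4513 × 493.7 = 716 MeV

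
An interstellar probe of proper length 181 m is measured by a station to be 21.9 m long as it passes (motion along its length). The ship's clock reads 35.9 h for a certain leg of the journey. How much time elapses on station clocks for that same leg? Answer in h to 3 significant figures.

Length contraction ⇒ γ = L₀/L = 181/21.9 = 8.2648
Time dilation: Δt = γτ₀ = 8.2648 × 35.9 h = 297 h

Δt ≈ 297 h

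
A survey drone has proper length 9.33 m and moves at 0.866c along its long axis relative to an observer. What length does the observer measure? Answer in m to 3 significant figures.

L ≈ 4.67 m

γ = 1/√(1 − 0.866²) = 1.9998
Length contraction: L = L₀/γ = 9.33/1.9998 = 4.67 m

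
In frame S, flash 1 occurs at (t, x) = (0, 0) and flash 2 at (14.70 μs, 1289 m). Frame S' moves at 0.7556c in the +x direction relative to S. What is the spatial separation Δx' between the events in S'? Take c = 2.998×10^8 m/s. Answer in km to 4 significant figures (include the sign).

γ = 1/√(1 − 0.7556²) = 1.52664
Δx' = γ(Δx − vΔt) = 1.52664 × (1289 m − 0.7556×(2.998×10^8 m/s)×14.70×10^-6 s)
= 1.52664 × (-2040.97 m) = -3.116 km

Δx' ≈ -3.116 km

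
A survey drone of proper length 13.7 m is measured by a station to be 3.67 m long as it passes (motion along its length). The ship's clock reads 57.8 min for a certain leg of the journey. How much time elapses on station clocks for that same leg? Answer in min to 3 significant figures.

Length contraction ⇒ γ = L₀/L = 13.7/3.67 = 3.7330
Time dilation: Δt = γτ₀ = 3.7330 × 57.8 min = 216 min

Δt ≈ 216 min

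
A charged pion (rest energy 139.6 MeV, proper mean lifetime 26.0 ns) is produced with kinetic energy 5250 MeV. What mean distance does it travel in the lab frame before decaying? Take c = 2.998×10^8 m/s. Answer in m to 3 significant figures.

γ = 1 + K/(m₀c²) = 1 + 5250/139.6 = 38.607
β = √(1 − 1/γ²) = 0.99966
Dilated lifetime: γτ₀ = 38.607 × 26.0 ns = 1003.8 ns
d = βc·γτ₀ = 0.99966 × (2.998×10^8 m/s) × 1.0038×10^-6 s = 301 m

d ≈ 301 m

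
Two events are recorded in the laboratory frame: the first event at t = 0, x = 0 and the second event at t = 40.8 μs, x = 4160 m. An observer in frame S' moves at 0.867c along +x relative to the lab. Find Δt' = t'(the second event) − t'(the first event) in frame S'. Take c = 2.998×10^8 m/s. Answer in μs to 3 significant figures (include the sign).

γ = 1/√(1 − 0.867²) = 2.0068
Δt' = γ(Δt − vΔx/c²) = 2.0068 × (40.8 μs − 0.867×4160 m / (2.998×10^8 m/s))
= 2.0068 × (28.770 μs) = 57.7 μs

Δt' ≈ 57.7 μs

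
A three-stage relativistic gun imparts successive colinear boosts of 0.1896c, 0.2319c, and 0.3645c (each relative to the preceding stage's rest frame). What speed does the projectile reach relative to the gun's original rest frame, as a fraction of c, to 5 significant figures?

Compose boost 2: (0.2319 + 0.1896)/(1 + 0.2319×0.1896) = 0.42150/1.043968 = 0.4037479
Compose boost 3: (0.3645 + 0.4037479)/(1 + 0.3645×0.4037479) = 0.7682479/1.147166 = 0.66969

u ≈ 0.66969c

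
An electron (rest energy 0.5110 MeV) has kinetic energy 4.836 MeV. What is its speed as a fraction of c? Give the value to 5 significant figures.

γ = 1 + K/(m₀c²) = 1 + 4.836/0.5110 = 10.46380
β = √(1 − 1/γ²) = 0.99542

β ≈ 0.99542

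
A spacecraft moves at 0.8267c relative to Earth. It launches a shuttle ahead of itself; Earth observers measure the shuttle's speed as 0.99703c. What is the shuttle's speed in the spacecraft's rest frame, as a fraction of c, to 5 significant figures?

Inverse velocity addition: u' = (u − v)/(1 − uv/c²)
= (0.99703 − 0.8267)/(1 − 0.99703×0.8267) = 0.17033/0.1757553 = 0.96913

u' ≈ 0.96913c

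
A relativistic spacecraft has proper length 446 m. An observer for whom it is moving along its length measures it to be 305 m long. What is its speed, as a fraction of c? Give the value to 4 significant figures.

β ≈ 0.7296

γ = L₀/L = 446/305 = 1.46230
β = √(1 − 1/γ²) = 0.7296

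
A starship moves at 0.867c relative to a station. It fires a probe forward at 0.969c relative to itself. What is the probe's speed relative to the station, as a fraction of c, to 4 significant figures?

Relativistic velocity addition: u = (u' + v)/(1 + u'v/c²)
= (0.969 + 0.867)/(1 + 0.969×0.867) = 1.836/1.84012 = 0.9978

u ≈ 0.9978c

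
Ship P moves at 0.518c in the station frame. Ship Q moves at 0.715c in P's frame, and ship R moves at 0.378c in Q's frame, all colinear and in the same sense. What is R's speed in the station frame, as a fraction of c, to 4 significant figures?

Compose boost 2: (0.715 + 0.518)/(1 + 0.715×0.518) = 1.233/1.37037 = 0.899757
Compose boost 3: (0.378 + 0.899757)/(1 + 0.378×0.899757) = 1.27776/1.34011 = 0.9535

u ≈ 0.9535c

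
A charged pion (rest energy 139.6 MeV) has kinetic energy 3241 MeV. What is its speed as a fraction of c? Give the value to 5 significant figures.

γ = 1 + K/(m₀c²) = 1 + 3241/139.6 = 24.21633
β = √(1 − 1/γ²) = 0.99915

β ≈ 0.99915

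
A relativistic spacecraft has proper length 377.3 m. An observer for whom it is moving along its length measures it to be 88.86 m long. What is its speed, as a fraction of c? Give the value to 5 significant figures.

β ≈ 0.97187

γ = L₀/L = 377.3/88.86 = 4.246005
β = √(1 − 1/γ²) = 0.97187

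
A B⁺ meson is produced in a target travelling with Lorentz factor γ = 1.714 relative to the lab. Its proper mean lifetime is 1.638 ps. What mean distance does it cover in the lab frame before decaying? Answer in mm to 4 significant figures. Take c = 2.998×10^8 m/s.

β = √(1 − 1/γ²) = √(1 − 1/1.714²) = 0.812163
Dilated lifetime: Δt = γτ₀ = 1.714 × 1.638 ps = 2.80753 ps
d = vΔt = 0.812163c × 2.80753 ps = 2.43486×10^8 m/s × 2.80753×10^-12 s = 0.6836 mm

d ≈ 0.6836 mm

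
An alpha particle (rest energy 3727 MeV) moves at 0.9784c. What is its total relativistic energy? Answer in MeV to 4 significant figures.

γ = 1/√(1 − 0.9784²) = 4.83745
E = γm₀c² = 4.83745 × 3727 MeV = 18030 MeV

E ≈ 18030 MeV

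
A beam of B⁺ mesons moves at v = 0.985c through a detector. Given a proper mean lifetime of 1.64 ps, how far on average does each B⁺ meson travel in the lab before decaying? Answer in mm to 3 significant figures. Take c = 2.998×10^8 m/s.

d ≈ 2.81 mm

γ = 1/√(1 − 0.985²) = 5.7953
Dilated lifetime: Δt = γτ₀ = 5.7953 × 1.64 ps = 9.5043 ps
d = vΔt = 0.985c × 9.5043 ps = 2.9530×10^8 m/s × 9.5043×10^-12 s = 2.81 mm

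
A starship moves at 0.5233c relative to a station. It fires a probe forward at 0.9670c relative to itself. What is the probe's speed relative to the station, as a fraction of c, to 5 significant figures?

Relativistic velocity addition: u = (u' + v)/(1 + u'v/c²)
= (0.9670 + 0.5233)/(1 + 0.9670×0.5233) = 1.4903/1.506031 = 0.98955

u ≈ 0.98955c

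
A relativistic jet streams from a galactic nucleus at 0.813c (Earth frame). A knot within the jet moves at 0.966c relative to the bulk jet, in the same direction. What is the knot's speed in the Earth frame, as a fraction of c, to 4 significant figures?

u ≈ 0.9964c

Relativistic velocity addition: u = (u' + v)/(1 + u'v/c²)
= (0.966 + 0.813)/(1 + 0.966×0.813) = 1.779/1.78536 = 0.9964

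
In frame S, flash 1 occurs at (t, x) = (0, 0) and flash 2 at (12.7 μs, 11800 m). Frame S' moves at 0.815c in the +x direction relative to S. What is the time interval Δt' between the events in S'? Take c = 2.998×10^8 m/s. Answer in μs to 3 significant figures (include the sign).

γ = 1/√(1 − 0.815²) = 1.7257
Δt' = γ(Δt − vΔx/c²) = 1.7257 × (12.7 μs − 0.815×11800 m / (2.998×10^8 m/s))
= 1.7257 × (-19.378 μs) = -33.4 μs

Δt' ≈ -33.4 μs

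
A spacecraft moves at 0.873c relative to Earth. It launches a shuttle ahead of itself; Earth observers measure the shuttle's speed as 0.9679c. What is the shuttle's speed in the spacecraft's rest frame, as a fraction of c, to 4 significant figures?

u' ≈ 0.6122c

Inverse velocity addition: u' = (u − v)/(1 − uv/c²)
= (0.9679 − 0.873)/(1 − 0.9679×0.873) = 0.09490/0.155023 = 0.6122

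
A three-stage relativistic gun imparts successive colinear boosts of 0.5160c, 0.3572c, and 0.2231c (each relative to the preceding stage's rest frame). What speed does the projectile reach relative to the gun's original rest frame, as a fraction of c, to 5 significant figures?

Compose boost 2: (0.3572 + 0.5160)/(1 + 0.3572×0.5160) = 0.87320/1.184315 = 0.7373037
Compose boost 3: (0.2231 + 0.7373037)/(1 + 0.2231×0.7373037) = 0.9604037/1.164492 = 0.82474

u ≈ 0.82474c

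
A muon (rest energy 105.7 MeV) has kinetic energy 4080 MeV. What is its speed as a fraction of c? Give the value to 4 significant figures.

β ≈ 0.9997

γ = 1 + K/(m₀c²) = 1 + 4080/105.7 = 39.5998
β = √(1 − 1/γ²) = 0.9997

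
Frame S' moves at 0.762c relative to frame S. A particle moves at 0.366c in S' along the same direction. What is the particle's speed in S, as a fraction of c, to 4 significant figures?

u ≈ 0.8820c

Relativistic velocity addition: u = (u' + v)/(1 + u'v/c²)
= (0.366 + 0.762)/(1 + 0.366×0.762) = 1.128/1.27889 = 0.8820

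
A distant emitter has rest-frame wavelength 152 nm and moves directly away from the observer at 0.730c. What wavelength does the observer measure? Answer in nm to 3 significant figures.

λ_obs ≈ 385 nm

Relativistic Doppler: λ_obs = λ_src √((1+β)/(1−β))
= 152 × √(1.7300/0.27000) = 152 × 2.5313 = 385 nm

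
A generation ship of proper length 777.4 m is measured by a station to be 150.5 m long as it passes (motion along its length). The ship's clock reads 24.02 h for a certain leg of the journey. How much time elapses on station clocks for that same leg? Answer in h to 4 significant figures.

Δt ≈ 124.1 h

Length contraction ⇒ γ = L₀/L = 777.4/150.5 = 5.16545
Time dilation: Δt = γτ₀ = 5.16545 × 24.02 h = 124.1 h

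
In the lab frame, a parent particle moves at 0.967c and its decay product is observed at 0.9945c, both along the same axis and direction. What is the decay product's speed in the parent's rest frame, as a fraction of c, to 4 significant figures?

u' ≈ 0.7177c

Inverse velocity addition: u' = (u − v)/(1 − uv/c²)
= (0.9945 − 0.967)/(1 − 0.9945×0.967) = 0.02750/0.0383185 = 0.7177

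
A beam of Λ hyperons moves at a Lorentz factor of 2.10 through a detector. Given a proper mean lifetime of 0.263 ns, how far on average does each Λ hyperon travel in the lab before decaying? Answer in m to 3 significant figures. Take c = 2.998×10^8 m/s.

d ≈ 0.146 m

β = √(1 − 1/γ²) = √(1 − 1/2.10²) = 0.87934
Dilated lifetime: Δt = γτ₀ = 2.10 × 0.263 ns = 0.55230 ns
d = vΔt = 0.87934c × 0.55230 ns = 2.6363×10^8 m/s × 5.5230×10^-10 s = 0.146 m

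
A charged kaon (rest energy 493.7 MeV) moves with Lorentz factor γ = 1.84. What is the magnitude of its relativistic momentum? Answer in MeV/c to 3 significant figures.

p ≈ 763 MeV/c

β = √(1 − 1/γ²) = √(1 − 1/1.84²) = 0.83942
p = γβm₀c = 1.84 × 0.83942 × 493.7 MeV/c = 763 MeV/c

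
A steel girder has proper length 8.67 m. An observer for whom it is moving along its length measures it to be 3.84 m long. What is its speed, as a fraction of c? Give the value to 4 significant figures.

γ = L₀/L = 8.67/3.84 = 2.25781
β = √(1 − 1/γ²) = 0.8966

β ≈ 0.8966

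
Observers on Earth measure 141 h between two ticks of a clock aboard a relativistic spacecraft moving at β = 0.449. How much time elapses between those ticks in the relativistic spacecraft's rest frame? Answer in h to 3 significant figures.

γ = 1/√(1 − 0.449²) = 1.1192
Proper time: τ₀ = Δt/γ = 141/1.1192 = 126 h

τ₀ ≈ 126 h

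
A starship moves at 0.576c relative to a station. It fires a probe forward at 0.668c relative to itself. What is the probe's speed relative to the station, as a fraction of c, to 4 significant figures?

Relativistic velocity addition: u = (u' + v)/(1 + u'v/c²)
= (0.668 + 0.576)/(1 + 0.668×0.576) = 1.244/1.38477 = 0.8983

u ≈ 0.8983c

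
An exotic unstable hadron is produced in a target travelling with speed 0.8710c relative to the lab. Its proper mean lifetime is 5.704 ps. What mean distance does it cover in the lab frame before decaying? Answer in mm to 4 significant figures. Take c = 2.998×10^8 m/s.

d ≈ 3.032 mm

γ = 1/√(1 − 0.8710²) = 2.03549
Dilated lifetime: Δt = γτ₀ = 2.03549 × 5.704 ps = 11.6104 ps
d = vΔt = 0.8710c × 11.6104 ps = 2.61126×10^8 m/s × 1.16104×10^-11 s = 3.032 mm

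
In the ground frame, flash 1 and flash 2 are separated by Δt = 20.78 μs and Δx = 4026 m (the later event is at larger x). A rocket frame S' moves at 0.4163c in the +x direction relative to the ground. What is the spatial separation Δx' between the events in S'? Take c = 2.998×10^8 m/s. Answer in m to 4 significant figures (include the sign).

Δx' ≈ 1576 m

γ = 1/√(1 − 0.4163²) = 1.09983
Δx' = γ(Δx − vΔt) = 1.09983 × (4026 m − 0.4163×(2.998×10^8 m/s)×20.78×10^-6 s)
= 1.09983 × (1432.52 m) = 1576 m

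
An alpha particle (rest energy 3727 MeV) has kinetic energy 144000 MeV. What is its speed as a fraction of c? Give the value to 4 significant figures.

γ = 1 + K/(m₀c²) = 1 + 144000/3727 = 39.6370
β = √(1 − 1/γ²) = 0.9997

β ≈ 0.9997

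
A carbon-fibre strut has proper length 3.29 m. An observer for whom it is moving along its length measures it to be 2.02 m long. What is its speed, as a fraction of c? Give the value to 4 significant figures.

γ = L₀/L = 3.29/2.02 = 1.62871
β = √(1 − 1/γ²) = 0.7893

β ≈ 0.7893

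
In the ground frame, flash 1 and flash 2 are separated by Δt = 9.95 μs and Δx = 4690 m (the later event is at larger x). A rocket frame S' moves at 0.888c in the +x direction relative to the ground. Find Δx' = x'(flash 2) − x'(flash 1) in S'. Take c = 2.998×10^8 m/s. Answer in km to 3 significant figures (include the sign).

γ = 1/√(1 − 0.888²) = 2.1747
Δx' = γ(Δx − vΔt) = 2.1747 × (4690 m − 0.888×(2.998×10^8 m/s)×9.95×10^-6 s)
= 2.1747 × (2041.1 m) = 4.44 km

Δx' ≈ 4.44 km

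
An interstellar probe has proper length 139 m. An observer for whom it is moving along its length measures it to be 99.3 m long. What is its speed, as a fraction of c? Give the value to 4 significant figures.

β ≈ 0.6997

γ = L₀/L = 139/99.3 = 1.39980
β = √(1 − 1/γ²) = 0.6997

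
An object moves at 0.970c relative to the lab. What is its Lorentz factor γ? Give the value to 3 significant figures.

γ = 1/√(1 − β²) = 1/√(1 − 0.970²) = 1/√(0.059100) = 4.11

γ ≈ 4.11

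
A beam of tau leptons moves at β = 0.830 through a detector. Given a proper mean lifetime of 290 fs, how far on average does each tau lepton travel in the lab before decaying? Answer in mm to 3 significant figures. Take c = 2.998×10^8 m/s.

γ = 1/√(1 − 0.830²) = 1.7929
Dilated lifetime: Δt = γτ₀ = 1.7929 × 290 fs = 519.93 fs
d = vΔt = 0.830c × 519.93 fs = 2.4883×10^8 m/s × 5.1993×10^-13 s = 0.129 mm

d ≈ 0.129 mm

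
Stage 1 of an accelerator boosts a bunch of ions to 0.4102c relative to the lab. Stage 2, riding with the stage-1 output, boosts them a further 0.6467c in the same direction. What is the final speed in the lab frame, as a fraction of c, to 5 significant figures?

u ≈ 0.83531c

Compose boost 2: (0.6467 + 0.4102)/(1 + 0.6467×0.4102) = 1.0569/1.265276 = 0.83531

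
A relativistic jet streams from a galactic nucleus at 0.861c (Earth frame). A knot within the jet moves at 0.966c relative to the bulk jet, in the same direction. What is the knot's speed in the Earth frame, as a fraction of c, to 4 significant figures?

Relativistic velocity addition: u = (u' + v)/(1 + u'v/c²)
= (0.966 + 0.861)/(1 + 0.966×0.861) = 1.827/1.83173 = 0.9974

u ≈ 0.9974c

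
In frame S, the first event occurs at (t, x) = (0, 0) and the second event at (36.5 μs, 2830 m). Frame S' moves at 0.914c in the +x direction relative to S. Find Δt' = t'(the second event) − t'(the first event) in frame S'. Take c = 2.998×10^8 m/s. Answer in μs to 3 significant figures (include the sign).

γ = 1/√(1 − 0.914²) = 2.4648
Δt' = γ(Δt − vΔx/c²) = 2.4648 × (36.5 μs − 0.914×2830 m / (2.998×10^8 m/s))
= 2.4648 × (27.872 μs) = 68.7 μs

Δt' ≈ 68.7 μs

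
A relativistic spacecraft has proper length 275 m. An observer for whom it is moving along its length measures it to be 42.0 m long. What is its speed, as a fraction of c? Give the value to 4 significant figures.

β ≈ 0.9883

γ = L₀/L = 275/42.0 = 6.54762
β = √(1 − 1/γ²) = 0.9883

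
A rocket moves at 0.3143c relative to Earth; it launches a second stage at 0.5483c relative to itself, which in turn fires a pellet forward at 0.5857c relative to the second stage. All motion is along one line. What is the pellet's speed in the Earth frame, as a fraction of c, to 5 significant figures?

u ≈ 0.92351c

Compose boost 2: (0.5483 + 0.3143)/(1 + 0.5483×0.3143) = 0.86260/1.172331 = 0.7357992
Compose boost 3: (0.5857 + 0.7357992)/(1 + 0.5857×0.7357992) = 1.321499/1.430958 = 0.92351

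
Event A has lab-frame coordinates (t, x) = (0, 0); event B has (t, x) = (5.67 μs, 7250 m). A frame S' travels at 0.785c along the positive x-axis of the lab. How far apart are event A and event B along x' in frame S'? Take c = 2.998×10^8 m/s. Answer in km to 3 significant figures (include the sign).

γ = 1/√(1 − 0.785²) = 1.6142
Δx' = γ(Δx − vΔt) = 1.6142 × (7250 m − 0.785×(2.998×10^8 m/s)×5.67×10^-6 s)
= 1.6142 × (5915.6 m) = 9.55 km

Δx' ≈ 9.55 km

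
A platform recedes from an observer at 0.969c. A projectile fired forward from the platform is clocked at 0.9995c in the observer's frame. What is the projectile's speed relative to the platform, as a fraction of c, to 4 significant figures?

Inverse velocity addition: u' = (u − v)/(1 − uv/c²)
= (0.9995 − 0.969)/(1 − 0.9995×0.969) = 0.03050/0.0314845 = 0.9687

u' ≈ 0.9687c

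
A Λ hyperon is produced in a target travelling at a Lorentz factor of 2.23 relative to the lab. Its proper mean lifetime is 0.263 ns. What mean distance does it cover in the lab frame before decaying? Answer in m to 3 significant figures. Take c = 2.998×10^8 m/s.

β = √(1 − 1/γ²) = √(1 − 1/2.23²) = 0.89382
Dilated lifetime: Δt = γτ₀ = 2.23 × 0.263 ns = 0.58649 ns
d = vΔt = 0.89382c × 0.58649 ns = 2.6797×10^8 m/s × 5.8649×10^-10 s = 0.157 m

d ≈ 0.157 m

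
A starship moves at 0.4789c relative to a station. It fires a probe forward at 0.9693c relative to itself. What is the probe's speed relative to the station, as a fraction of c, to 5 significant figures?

u ≈ 0.98907c

Relativistic velocity addition: u = (u' + v)/(1 + u'v/c²)
= (0.9693 + 0.4789)/(1 + 0.9693×0.4789) = 1.4482/1.464198 = 0.98907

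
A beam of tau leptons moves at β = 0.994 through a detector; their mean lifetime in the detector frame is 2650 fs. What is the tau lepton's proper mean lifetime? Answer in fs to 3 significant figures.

γ = 1/√(1 − 0.994²) = 9.1424
Proper time: τ₀ = Δt/γ = 2650/9.1424 = 290 fs

τ₀ ≈ 290 fs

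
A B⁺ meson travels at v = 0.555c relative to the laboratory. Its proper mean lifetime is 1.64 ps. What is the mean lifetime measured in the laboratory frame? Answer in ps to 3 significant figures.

Δt ≈ 1.97 ps

γ = 1/√(1 − 0.555²) = 1.2021
Time dilation: Δt = γτ₀ = 1.2021 × 1.64 ps = 1.97 ps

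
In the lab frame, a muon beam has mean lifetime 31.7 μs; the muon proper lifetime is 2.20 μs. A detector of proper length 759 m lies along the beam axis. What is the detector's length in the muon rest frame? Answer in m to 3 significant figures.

Time dilation ⇒ γ = Δt/τ₀ = 31.7/2.20 = 14.409
Length contraction: L = L₀/γ = 759/14.409 = 52.7 m

L ≈ 52.7 m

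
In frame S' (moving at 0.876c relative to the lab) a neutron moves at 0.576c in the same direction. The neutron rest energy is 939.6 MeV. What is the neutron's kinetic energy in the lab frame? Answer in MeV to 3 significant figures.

K ≈ 2650 MeV

u_lab = (0.576 + 0.876)/(1 + 0.576×0.876) = 0.965056
γ = 1/√(1 − 0.965056²) = 3.8162
K = (γ − 1)m₀c² = (3.8162 − 1) × 939.6 = 2.8162 × 939.6 = 2650 MeV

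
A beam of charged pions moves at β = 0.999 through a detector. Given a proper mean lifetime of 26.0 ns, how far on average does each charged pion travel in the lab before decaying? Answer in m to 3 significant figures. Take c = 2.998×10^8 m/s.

d ≈ 174 m

γ = 1/√(1 − 0.999²) = 22.366
Dilated lifetime: Δt = γτ₀ = 22.366 × 26.0 ns = 581.52 ns
d = vΔt = 0.999c × 581.52 ns = 2.9950×10^8 m/s × 5.8152×10^-7 s = 174 m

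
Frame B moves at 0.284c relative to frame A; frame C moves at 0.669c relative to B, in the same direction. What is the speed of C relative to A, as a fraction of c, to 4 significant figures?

u ≈ 0.8008c

Compose boost 2: (0.669 + 0.284)/(1 + 0.669×0.284) = 0.9530/1.19000 = 0.8008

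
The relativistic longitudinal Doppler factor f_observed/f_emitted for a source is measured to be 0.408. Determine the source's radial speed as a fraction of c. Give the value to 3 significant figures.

β ≈ 0.715

f_obs/f_src = √((1−β)/(1+β)) = 0.408  ⇒  (1−β)/(1+β) = 0.16646
β = |1 − D²|/(1 + D²) = |1 − 0.16646|/(1 + 0.16646) = 0.715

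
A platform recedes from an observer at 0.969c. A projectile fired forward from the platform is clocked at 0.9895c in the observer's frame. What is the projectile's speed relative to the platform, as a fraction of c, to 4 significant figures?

u' ≈ 0.4979c

Inverse velocity addition: u' = (u − v)/(1 − uv/c²)
= (0.9895 − 0.969)/(1 − 0.9895×0.969) = 0.02050/0.0411745 = 0.4979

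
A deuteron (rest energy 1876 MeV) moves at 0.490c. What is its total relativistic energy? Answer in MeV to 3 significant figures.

E ≈ 2150 MeV

γ = 1/√(1 − 0.490²) = 1.1472
E = γm₀c² = 1.1472 × 1876 MeV = 2150 MeV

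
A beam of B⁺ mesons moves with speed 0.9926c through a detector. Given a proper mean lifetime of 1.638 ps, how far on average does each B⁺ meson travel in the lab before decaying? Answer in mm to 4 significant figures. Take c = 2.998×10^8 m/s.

d ≈ 4.014 mm

γ = 1/√(1 − 0.9926²) = 8.23520
Dilated lifetime: Δt = γτ₀ = 8.23520 × 1.638 ps = 13.4893 ps
d = vΔt = 0.9926c × 13.4893 ps = 2.97581×10^8 m/s × 1.34893×10^-11 s = 4.014 mm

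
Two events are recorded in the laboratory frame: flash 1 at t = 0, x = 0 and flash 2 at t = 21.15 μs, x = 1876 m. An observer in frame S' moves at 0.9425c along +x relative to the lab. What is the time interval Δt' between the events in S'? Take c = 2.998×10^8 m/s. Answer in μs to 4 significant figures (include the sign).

Δt' ≈ 45.64 μs

γ = 1/√(1 − 0.9425²) = 2.99217
Δt' = γ(Δt − vΔx/c²) = 2.99217 × (21.15 μs − 0.9425×1876 m / (2.998×10^8 m/s))
= 2.99217 × (15.2523 μs) = 45.64 μs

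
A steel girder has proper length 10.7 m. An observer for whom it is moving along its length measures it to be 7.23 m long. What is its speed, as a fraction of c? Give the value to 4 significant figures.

γ = L₀/L = 10.7/7.23 = 1.47994
β = √(1 − 1/γ²) = 0.7372

β ≈ 0.7372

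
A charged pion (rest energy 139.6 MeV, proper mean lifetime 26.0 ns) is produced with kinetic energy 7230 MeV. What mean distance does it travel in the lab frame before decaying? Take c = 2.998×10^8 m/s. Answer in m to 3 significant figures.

γ = 1 + K/(m₀c²) = 1 + 7230/139.6 = 52.791
β = √(1 − 1/γ²) = 0.99982
Dilated lifetime: γτ₀ = 52.791 × 26.0 ns = 1372.6 ns
d = βc·γτ₀ = 0.99982 × (2.998×10^8 m/s) × 1.3726×10^-6 s = 411 m

d ≈ 411 m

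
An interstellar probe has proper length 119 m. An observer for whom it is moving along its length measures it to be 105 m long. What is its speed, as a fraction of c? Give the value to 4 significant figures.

β ≈ 0.4706

γ = L₀/L = 119/105 = 1.13333
β = √(1 − 1/γ²) = 0.4706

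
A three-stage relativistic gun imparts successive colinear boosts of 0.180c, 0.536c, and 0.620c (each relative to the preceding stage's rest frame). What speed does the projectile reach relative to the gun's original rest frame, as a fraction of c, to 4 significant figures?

u ≈ 0.9061c

Compose boost 2: (0.536 + 0.180)/(1 + 0.536×0.180) = 0.7160/1.09648 = 0.652999
Compose boost 3: (0.620 + 0.652999)/(1 + 0.620×0.652999) = 1.27300/1.40486 = 0.9061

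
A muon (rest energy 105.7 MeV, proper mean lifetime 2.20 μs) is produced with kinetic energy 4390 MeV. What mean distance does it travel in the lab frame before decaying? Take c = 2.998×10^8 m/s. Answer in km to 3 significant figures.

γ = 1 + K/(m₀c²) = 1 + 4390/105.7 = 42.533
β = √(1 − 1/γ²) = 0.99972
Dilated lifetime: γτ₀ = 42.533 × 2.20 μs = 93.572 μs
d = βc·γτ₀ = 0.99972 × (2.998×10^8 m/s) × 9.3572×10^-5 s = 28.0 km

d ≈ 28.0 km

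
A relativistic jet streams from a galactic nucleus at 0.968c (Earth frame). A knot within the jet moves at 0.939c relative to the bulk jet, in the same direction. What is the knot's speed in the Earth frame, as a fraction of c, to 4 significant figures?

u ≈ 0.9990c

Relativistic velocity addition: u = (u' + v)/(1 + u'v/c²)
= (0.939 + 0.968)/(1 + 0.939×0.968) = 1.907/1.90895 = 0.9990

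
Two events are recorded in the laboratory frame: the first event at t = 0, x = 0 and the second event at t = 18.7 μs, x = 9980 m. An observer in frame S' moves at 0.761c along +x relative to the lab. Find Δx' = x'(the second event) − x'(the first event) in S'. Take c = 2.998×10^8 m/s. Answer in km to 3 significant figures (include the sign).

Δx' ≈ 8.81 km

γ = 1/√(1 − 0.761²) = 1.5414
Δx' = γ(Δx − vΔt) = 1.5414 × (9980 m − 0.761×(2.998×10^8 m/s)×18.7×10^-6 s)
= 1.5414 × (5713.6 m) = 8.81 km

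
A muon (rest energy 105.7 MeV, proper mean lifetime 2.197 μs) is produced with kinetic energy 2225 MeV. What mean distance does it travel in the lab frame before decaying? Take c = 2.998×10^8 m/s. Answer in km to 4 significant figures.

d ≈ 14.51 km

γ = 1 + K/(m₀c²) = 1 + 2225/105.7 = 22.0501
β = √(1 − 1/γ²) = 0.998971
Dilated lifetime: γτ₀ = 22.0501 × 2.197 μs = 48.4442 μs
d = βc·γτ₀ = 0.998971 × (2.998×10^8 m/s) × 4.84442×10^-5 s = 14.51 km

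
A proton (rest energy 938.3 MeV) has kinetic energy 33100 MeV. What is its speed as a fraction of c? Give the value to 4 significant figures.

β ≈ 0.9996

γ = 1 + K/(m₀c²) = 1 + 33100/938.3 = 36.2766
β = √(1 − 1/γ²) = 0.9996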